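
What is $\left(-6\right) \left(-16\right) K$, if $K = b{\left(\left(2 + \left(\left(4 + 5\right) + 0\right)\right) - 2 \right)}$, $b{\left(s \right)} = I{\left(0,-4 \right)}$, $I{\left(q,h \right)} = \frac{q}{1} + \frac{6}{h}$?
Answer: $-144$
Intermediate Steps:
$I{\left(q,h \right)} = q + \frac{6}{h}$ ($I{\left(q,h \right)} = q 1 + \frac{6}{h} = q + \frac{6}{h}$)
$b{\left(s \right)} = - \frac{3}{2}$ ($b{\left(s \right)} = 0 + \frac{6}{-4} = 0 + 6 \left(- \frac{1}{4}\right) = 0 - \frac{3}{2} = - \frac{3}{2}$)
$K = - \frac{3}{2} \approx -1.5$
$\left(-6\right) \left(-16\right) K = \left(-6\right) \left(-16\right) \left(- \frac{3}{2}\right) = 96 \left(- \frac{3}{2}\right) = -144$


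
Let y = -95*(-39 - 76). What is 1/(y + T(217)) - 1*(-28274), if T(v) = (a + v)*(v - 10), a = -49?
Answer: 1292150075/45701 ≈ 28274.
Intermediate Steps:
T(v) = (-49 + v)*(-10 + v) (T(v) = (-49 + v)*(v - 10) = (-49 + v)*(-10 + v))
y = 10925 (y = -95*(-115) = 10925)
1/(y + T(217)) - 1*(-28274) = 1/(10925 + (490 + 217**2 - 59*217)) - 1*(-28274) = 1/(10925 + (490 + 47089 - 12803)) + 28274 = 1/(10925 + 34776) + 28274 = 1/45701 + 28274 = 1292150075/45701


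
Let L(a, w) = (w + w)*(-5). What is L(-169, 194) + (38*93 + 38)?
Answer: 1632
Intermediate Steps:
L(a, w) = -10*w (L(a, w) = (2*w)*(-5) = -10*w)
L(-169, 194) + (38*93 + 38) = -10*194 + (38*93 + 38) = -1940 + (3534 + 38) = -1940 + 3572 = 1632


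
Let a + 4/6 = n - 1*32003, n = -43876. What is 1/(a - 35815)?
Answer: -3/335084 ≈ -8.9530e-6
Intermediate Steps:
a = -227639/3 (a = -⅔ + (-43876 - 1*32003) = -⅔ + (-43876 - 32003) = -⅔ - 75879 = -227639/3 ≈ -75880.)
1/(a - 35815) = 1/(-227639/3 - 35815) = 1/(-335084/3) = -3/335084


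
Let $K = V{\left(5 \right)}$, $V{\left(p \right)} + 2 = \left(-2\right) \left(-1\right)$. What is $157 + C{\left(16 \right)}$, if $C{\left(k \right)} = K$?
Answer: $157$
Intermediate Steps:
$V{\left(p \right)} = 0$ ($V{\left(p \right)} = -2 - -2 = -2 + 2 = 0$)
$K = 0$
$C{\left(k \right)} = 0$
$157 + C{\left(16 \right)} = 157 + 0 = 157$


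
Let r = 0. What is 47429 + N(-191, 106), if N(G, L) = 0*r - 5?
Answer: 47424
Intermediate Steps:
N(G, L) = -5 (N(G, L) = 0*0 - 5 = 0 - 5 = -5)
47429 + N(-191, 106) = 47429 - 5 = 47424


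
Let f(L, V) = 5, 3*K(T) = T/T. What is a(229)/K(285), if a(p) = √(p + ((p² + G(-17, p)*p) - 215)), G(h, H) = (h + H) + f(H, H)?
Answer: 6*√25537 ≈ 958.82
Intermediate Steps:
K(T) = ⅓ (K(T) = (T/T)/3 = (⅓)*1 = ⅓)
G(h, H) = 5 + H + h (G(h, H) = (h + H) + 5 = (H + h) + 5 = 5 + H + h)
a(p) = √(-215 + p + p² + p*(-12 + p)) (a(p) = √(p + ((p² + (5 + p - 17)*p) - 215)) = √(p + ((p² + (-12 + p)*p) - 215)) = √(p + ((p² + p*(-12 + p)) - 215)) = √(p + (-215 + p² + p*(-12 + p))) = √(-215 + p + p² + p*(-12 + p)))
a(229)/K(285) = √(-215 - 11*229 + 2*229²)/(⅓) = √(-215 - 2519 + 2*52441)*3 = √(-215 - 2519 + 104882)*3 = √102148*3 = (2*√25537)*3 = 6*√25537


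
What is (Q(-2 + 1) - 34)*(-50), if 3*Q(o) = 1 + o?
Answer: 1700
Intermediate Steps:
Q(o) = ⅓ + o/3 (Q(o) = (1 + o)/3 = ⅓ + o/3)
(Q(-2 + 1) - 34)*(-50) = ((⅓ + (-2 + 1)/3) - 34)*(-50) = ((⅓ + (⅓)*(-1)) - 34)*(-50) = ((⅓ - ⅓) - 34)*(-50) = (0 - 34)*(-50) = -34*(-50) = 1700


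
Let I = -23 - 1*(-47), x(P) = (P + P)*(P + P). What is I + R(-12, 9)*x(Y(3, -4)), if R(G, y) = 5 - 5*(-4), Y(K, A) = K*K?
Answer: 8124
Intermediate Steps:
Y(K, A) = K**2
x(P) = 4*P**2 (x(P) = (2*P)*(2*P) = 4*P**2)
I = 24 (I = -23 + 47 = 24)
R(G, y) = 25 (R(G, y) = 5 + 20 = 25)
I + R(-12, 9)*x(Y(3, -4)) = 24 + 25*(4*(3**2)**2) = 24 + 25*(4*9**2) = 24 + 25*(4*81) = 24 + 25*324 = 24 + 8100 = 8124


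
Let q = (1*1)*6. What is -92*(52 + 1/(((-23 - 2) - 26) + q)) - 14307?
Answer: -859003/45 ≈ -19089.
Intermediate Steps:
q = 6 (q = 1*6 = 6)
-92*(52 + 1/(((-23 - 2) - 26) + q)) - 14307 = -92*(52 + 1/(((-23 - 2) - 26) + 6)) - 14307 = -92*(52 + 1/((-25 - 26) + 6)) - 14307 = -92*(52 + 1/(-51 + 6)) - 14307 = -92*(52 + 1/(-45)) - 14307 = -92*(52 - 1/45) - 14307 = -92*2339/45 - 14307 = -215188/45 - 14307 = -859003/45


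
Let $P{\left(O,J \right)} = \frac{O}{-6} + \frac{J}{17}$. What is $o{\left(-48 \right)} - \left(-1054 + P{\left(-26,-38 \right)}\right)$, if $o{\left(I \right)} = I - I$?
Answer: $\frac{53647}{51} \approx 1051.9$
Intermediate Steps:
$P{\left(O,J \right)} = - \frac{O}{6} + \frac{J}{17}$ ($P{\left(O,J \right)} = O \left(- \frac{1}{6}\right) + J \frac{1}{17} = - \frac{O}{6} + \frac{J}{17}$)
$o{\left(I \right)} = 0$
$o{\left(-48 \right)} - \left(-1054 + P{\left(-26,-38 \right)}\right) = 0 - \left(-1054 - \frac{38}{17} + \frac{13}{3}\right) = 0 + \left(1054 - \left(\frac{13}{3} - \frac{38}{17}\right)\right) = 0 + \left(1054 - \frac{107}{51}\right) = 0 + \frac{53647}{51} = \frac{53647}{51}$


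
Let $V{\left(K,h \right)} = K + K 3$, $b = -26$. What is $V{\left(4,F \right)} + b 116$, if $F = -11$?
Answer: $-3000$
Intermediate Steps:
$V{\left(K,h \right)} = 4 K$ ($V{\left(K,h \right)} = K + 3 K = 4 K$)
$V{\left(4,F \right)} + b 116 = 4 \cdot 4 - 3016 = 16 - 3016 = -3000$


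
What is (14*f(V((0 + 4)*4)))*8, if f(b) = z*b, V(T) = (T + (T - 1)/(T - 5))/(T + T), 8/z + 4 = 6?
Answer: 2674/11 ≈ 243.09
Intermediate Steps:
z = 4 (z = 8/(-4 + 6) = 8/2 = 8*(½) = 4)
V(T) = (T + (-1 + T)/(-5 + T))/(2*T) (V(T) = (T + (-1 + T)/(-5 + T))/((2*T)) = (T + (-1 + T)/(-5 + T))*(1/(2*T)) = (T + (-1 + T)/(-5 + T))/(2*T))
f(b) = 4*b
(14*f(V((0 + 4)*4)))*8 = (14*(4*((-1 + ((0 + 4)*4)² - 4*(0 + 4)*4)/(2*(((0 + 4)*4))*(-5 + (0 + 4)*4)))))*8 = (14*(4*((-1 + (4*4)² - 16*4)/(2*((4*4))*(-5 + 4*4)))))*8 = (14*(4*((½)*(-1 + 16² - 4*16)/(16*(-5 + 16)))))*8 = (14*(4*((½)*(1/16)*(-1 + 256 - 64)/11)))*8 = (14*(4*((½)*(1/16)*(1/11)*191)))*8 = (14*(4*(191/352)))*8 = (14*(191/88))*8 = (1337/44)*8 = 2674/11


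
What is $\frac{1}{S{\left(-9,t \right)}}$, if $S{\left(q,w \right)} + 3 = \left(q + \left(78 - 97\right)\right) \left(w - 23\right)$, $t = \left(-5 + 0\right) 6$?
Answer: $\frac{1}{1481} \approx 0.00067522$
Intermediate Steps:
$t = -30$ ($t = \left(-5\right) 6 = -30$)
$S{\left(q,w \right)} = -3 + \left(-23 + w\right) \left(-19 + q\right)$ ($S{\left(q,w \right)} = -3 + \left(q + \left(78 - 97\right)\right) \left(w - 23\right) = -3 + \left(q + \left(78 - 97\right)\right) \left(-23 + w\right) = -3 + \left(q - 19\right) \left(-23 + w\right) = -3 + \left(-19 + q\right) \left(-23 + w\right) = -3 + \left(-23 + w\right) \left(-19 + q\right)$)
$\frac{1}{S{\left(-9,t \right)}} = \frac{1}{434 - -207 - -570 - -270} = \frac{1}{434 + 207 + 570 + 270} = \frac{1}{1481}$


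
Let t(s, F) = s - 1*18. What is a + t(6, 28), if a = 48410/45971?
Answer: -503242/45971 ≈ -10.947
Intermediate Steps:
a = 48410/45971 (a = 48410*(1/45971) = 48410/45971 ≈ 1.0531)
t(s, F) = -18 + s (t(s, F) = s - 18 = -18 + s)
a + t(6, 28) = 48410/45971 + (-18 + 6) = 48410/45971 - 12 = -503242/45971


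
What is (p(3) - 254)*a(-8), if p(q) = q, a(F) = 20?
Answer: -5020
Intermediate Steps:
(p(3) - 254)*a(-8) = (3 - 254)*20 = -251*20 = -5020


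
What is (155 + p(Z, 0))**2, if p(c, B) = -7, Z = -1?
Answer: 21904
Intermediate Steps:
(155 + p(Z, 0))**2 = (155 - 7)**2 = 148**2 = 21904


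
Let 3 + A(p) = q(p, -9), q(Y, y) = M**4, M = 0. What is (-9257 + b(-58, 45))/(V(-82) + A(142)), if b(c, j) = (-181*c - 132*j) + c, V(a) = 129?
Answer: -4757/126 ≈ -37.754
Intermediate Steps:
b(c, j) = -180*c - 132*j
q(Y, y) = 0 (q(Y, y) = 0**4 = 0)
A(p) = -3 (A(p) = -3 + 0 = -3)
(-9257 + b(-58, 45))/(V(-82) + A(142)) = (-9257 + (-180*(-58) - 132*45))/(129 - 3) = (-9257 + (10440 - 5940))/126 = (-9257 + 4500)*(1/126) = -4757*1/126 = -4757/126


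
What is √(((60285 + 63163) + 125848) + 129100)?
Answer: 6*√10511 ≈ 615.14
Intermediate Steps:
√(((60285 + 63163) + 125848) + 129100) = √((123448 + 125848) + 129100) = √(249296 + 129100) = √378396 = 6*√10511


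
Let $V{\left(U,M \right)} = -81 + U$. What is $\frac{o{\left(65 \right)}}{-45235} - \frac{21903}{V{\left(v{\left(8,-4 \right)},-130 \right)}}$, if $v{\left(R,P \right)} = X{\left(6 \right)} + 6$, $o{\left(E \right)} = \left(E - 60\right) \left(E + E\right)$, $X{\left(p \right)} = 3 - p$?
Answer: $\frac{66048767}{235222} \approx 280.79$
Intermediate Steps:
$o{\left(E \right)} = 2 E \left(-60 + E\right)$ ($o{\left(E \right)} = \left(-60 + E\right) 2 E = 2 E \left(-60 + E\right)$)
$v{\left(R,P \right)} = 3$ ($v{\left(R,P \right)} = \left(3 - 6\right) + 6 = -3 + 6 = 3$)
$\frac{o{\left(65 \right)}}{-45235} - \frac{21903}{V{\left(v{\left(8,-4 \right)},-130 \right)}} = \frac{2 \cdot 65 \left(-60 + 65\right)}{-45235} - \frac{21903}{-81 + 3} = 2 \cdot 65 \cdot 5 \left(- \frac{1}{45235}\right) - \frac{21903}{-78} = 650 \left(- \frac{1}{45235}\right) - - \frac{7301}{26} = - \frac{130}{9047} + \frac{7301}{26} = \frac{66048767}{235222}$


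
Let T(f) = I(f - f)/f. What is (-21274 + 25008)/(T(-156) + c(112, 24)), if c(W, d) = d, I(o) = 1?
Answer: 582504/3743 ≈ 155.63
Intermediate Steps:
T(f) = 1/f
(-21274 + 25008)/(T(-156) + c(112, 24)) = (-21274 + 25008)/(1/(-156) + 24) = 3734/(-1/156 + 24) = 3734/(3743/156) = 3734*(156/3743) = 582504/3743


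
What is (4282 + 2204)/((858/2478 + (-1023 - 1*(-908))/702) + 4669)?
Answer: 1880460036/1353717385 ≈ 1.3891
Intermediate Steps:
(4282 + 2204)/((858/2478 + (-1023 - 1*(-908))/702) + 4669) = 6486/((858*(1/2478) + (-1023 + 908)*(1/702)) + 4669) = 6486/((143/413 - 115*1/702) + 4669) = 6486/((143/413 - 115/702) + 4669) = 6486/(52891/289926 + 4669) = 6486/(1353717385/289926) = 6486*(289926/1353717385) = 1880460036/1353717385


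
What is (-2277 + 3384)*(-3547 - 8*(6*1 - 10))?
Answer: -3891105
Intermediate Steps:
(-2277 + 3384)*(-3547 - 8*(6*1 - 10)) = 1107*(-3547 - 8*(6 - 10)) = 1107*(-3547 - 8*(-4)) = 1107*(-3547 + 32) = 1107*(-3515) = -3891105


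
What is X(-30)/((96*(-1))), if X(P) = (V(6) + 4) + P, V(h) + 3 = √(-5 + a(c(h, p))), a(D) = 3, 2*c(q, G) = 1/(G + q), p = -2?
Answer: 29/96 - I*√2/96 ≈ 0.30208 - 0.014731*I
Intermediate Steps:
c(q, G) = 1/(2*(G + q))
V(h) = -3 + I*√2 (V(h) = -3 + √(-5 + 3) = -3 + √(-2) = -3 + I*√2)
X(P) = 1 + P + I*√2 (X(P) = ((-3 + I*√2) + 4) + P = (1 + I*√2) + P = 1 + P + I*√2)
X(-30)/((96*(-1))) = (1 - 30 + I*√2)/((96*(-1))) = (-29 + I*√2)/(-96) = (-29 + I*√2)*(-1/96) = 29/96 - I*√2/96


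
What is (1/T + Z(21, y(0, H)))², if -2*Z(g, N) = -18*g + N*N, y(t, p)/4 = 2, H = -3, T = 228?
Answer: 1281425209/51984 ≈ 24650.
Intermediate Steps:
y(t, p) = 8 (y(t, p) = 4*2 = 8)
Z(g, N) = 9*g - N²/2 (Z(g, N) = -(-18*g + N*N)/2 = -(-18*g + N²)/2 = -(N² - 18*g)/2 = 9*g - N²/2)
(1/T + Z(21, y(0, H)))² = (1/228 + (9*21 - ½*8²))² = (1/228 + (189 - ½*64))² = (1/228 + (189 - 32))² = (1/228 + 157)² = (35797/228)² = 1281425209/51984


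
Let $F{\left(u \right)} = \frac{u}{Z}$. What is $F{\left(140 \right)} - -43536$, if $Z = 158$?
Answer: $\frac{3439414}{79} \approx 43537.0$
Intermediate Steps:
$F{\left(u \right)} = \frac{u}{158}$
$F{\left(140 \right)} - -43536 = \frac{1}{158} \cdot 140 - -43536 = \frac{70}{79} + 43536 = \frac{3439414}{79}$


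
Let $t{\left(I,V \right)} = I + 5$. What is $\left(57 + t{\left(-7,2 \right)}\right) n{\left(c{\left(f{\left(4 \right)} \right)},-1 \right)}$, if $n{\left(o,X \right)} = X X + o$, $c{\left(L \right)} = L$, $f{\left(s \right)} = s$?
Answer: $275$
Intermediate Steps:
$t{\left(I,V \right)} = 5 + I$
$n{\left(o,X \right)} = o + X^{2}$ ($n{\left(o,X \right)} = X^{2} + o = o + X^{2}$)
$\left(57 + t{\left(-7,2 \right)}\right) n{\left(c{\left(f{\left(4 \right)} \right)},-1 \right)} = \left(57 + \left(5 - 7\right)\right) \left(4 + \left(-1\right)^{2}\right) = \left(57 - 2\right) \left(4 + 1\right) = 55 \cdot 5 = 275$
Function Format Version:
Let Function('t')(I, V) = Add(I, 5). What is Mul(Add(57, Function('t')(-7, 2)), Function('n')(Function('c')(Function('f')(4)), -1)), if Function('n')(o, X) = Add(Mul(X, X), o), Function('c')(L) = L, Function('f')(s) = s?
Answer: 275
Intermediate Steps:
Function('t')(I, V) = Add(5, I)
Function('n')(o, X) = Add(o, Pow(X, 2)) (Function('n')(o, X) = Add(Pow(X, 2), o) = Add(o, Pow(X, 2)))
Mul(Add(57, Function('t')(-7, 2)), Function('n')(Function('c')(Function('f')(4)), -1)) = Mul(Add(57, Add(5, -7)), Add(4, Pow(-1, 2))) = Mul(Add(57, -2), Add(4, 1)) = Mul(55, 5) = 275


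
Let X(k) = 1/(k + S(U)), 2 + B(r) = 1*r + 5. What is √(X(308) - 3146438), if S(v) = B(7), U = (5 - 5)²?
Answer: I*√318180395994/318 ≈ 1773.8*I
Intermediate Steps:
U = 0 (U = 0² = 0)
B(r) = 3 + r (B(r) = -2 + (1*r + 5) = -2 + (r + 5) = -2 + (5 + r) = 3 + r)
S(v) = 10 (S(v) = 3 + 7 = 10)
X(k) = 1/(10 + k) (X(k) = 1/(k + 10) = 1/(10 + k))
√(X(308) - 3146438) = √(1/(10 + 308) - 3146438) = √(1/318 - 3146438) = √(-1000567283/318) = I*√318180395994/318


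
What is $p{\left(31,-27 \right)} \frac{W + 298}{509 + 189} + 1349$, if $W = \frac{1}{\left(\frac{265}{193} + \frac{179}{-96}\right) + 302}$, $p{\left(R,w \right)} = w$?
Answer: $\frac{2607584563394}{1949635801} \approx 1337.5$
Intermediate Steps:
$W = \frac{18528}{5586349}$ ($W = \frac{1}{\left(265 \cdot \frac{1}{193} + 179 \left(- \frac{1}{96}\right)\right) + 302} = \frac{1}{\left(\frac{265}{193} - \frac{179}{96}\right) + 302} = \frac{1}{- \frac{9107}{18528} + 302} = \frac{1}{\frac{5586349}{18528}} = \frac{18528}{5586349} \approx 0.0033167$)
$p{\left(31,-27 \right)} \frac{W + 298}{509 + 189} + 1349 = - 27 \frac{\frac{18528}{5586349} + 298}{509 + 189} + 1349 = - 27 \frac{1664750530}{5586349 \cdot 698} + 1349 = - 27 \cdot \frac{1664750530}{5586349} \cdot \frac{1}{698} + 1349 = \left(-27\right) \frac{832375265}{1949635801} + 1349 = - \frac{22474132155}{1949635801} + 1349 = \frac{2607584563394}{1949635801}$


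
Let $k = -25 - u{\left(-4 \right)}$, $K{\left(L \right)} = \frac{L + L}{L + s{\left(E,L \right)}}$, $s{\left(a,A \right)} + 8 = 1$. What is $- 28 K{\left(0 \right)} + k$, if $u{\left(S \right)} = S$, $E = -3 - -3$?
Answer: $-21$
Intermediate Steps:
$E = 0$ ($E = -3 + 3 = 0$)
$s{\left(a,A \right)} = -7$ ($s{\left(a,A \right)} = -8 + 1 = -7$)
$K{\left(L \right)} = \frac{2 L}{-7 + L}$ ($K{\left(L \right)} = \frac{L + L}{L - 7} = \frac{2 L}{-7 + L}$)
$k = -21$ ($k = -25 - -4 = -25 + 4 = -21$)
$- 28 K{\left(0 \right)} + k = - 28 \cdot 2 \cdot 0 \frac{1}{-7 + 0} - 21 = - 28 \cdot 2 \cdot 0 \frac{1}{-7} - 21 = - 28 \cdot 2 \cdot 0 \left(- \frac{1}{7}\right) - 21 = \left(-28\right) 0 - 21 = 0 - 21 = -21$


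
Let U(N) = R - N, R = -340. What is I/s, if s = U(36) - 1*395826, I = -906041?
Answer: 906041/396202 ≈ 2.2868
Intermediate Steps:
U(N) = -340 - N
s = -396202 (s = (-340 - 1*36) - 1*395826 = (-340 - 36) - 395826 = -376 - 395826 = -396202)
I/s = -906041/(-396202) = -906041*(-1/396202) = 906041/396202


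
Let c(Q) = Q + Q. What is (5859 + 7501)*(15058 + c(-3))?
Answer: 201094720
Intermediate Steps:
c(Q) = 2*Q
(5859 + 7501)*(15058 + c(-3)) = (5859 + 7501)*(15058 + 2*(-3)) = 13360*(15058 - 6) = 13360*15052 = 201094720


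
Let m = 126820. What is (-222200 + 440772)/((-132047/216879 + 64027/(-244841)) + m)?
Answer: 2901590907112677/1683551568474680 ≈ 1.7235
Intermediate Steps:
(-222200 + 440772)/((-132047/216879 + 64027/(-244841)) + m) = (-222200 + 440772)/((-132047/216879 + 64027/(-244841)) + 126820) = 218572/((-132047*1/216879 + 64027*(-1/244841)) + 126820) = 218572/((-132047/216879 - 64027/244841) + 126820) = 218572/(-46216631260/53100871239 + 126820) = 218572/(6734206273898720/53100871239) = 218572*(53100871239/6734206273898720) = 2901590907112677/1683551568474680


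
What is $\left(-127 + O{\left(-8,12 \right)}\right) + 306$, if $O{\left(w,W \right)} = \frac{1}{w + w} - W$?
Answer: $\frac{2671}{16} \approx 166.94$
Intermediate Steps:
$O{\left(w,W \right)} = \frac{1}{2 w} - W$
$\left(-127 + O{\left(-8,12 \right)}\right) + 306 = \left(-127 + \left(\frac{1}{2 \left(-8\right)} - 12\right)\right) + 306 = \left(-127 + \left(\frac{1}{2} \left(- \frac{1}{8}\right) - 12\right)\right) + 306 = \left(-127 - \frac{193}{16}\right) + 306 = - \frac{2225}{16} + 306 = \frac{2671}{16}$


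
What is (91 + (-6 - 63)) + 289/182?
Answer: 4293/182 ≈ 23.588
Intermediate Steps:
(91 + (-6 - 63)) + 289/182 = (91 - 69) + 289*(1/182) = 22 + 289/182 = 4293/182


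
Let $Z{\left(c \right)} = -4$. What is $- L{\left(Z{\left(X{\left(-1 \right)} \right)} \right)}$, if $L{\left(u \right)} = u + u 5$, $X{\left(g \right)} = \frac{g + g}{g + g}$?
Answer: $24$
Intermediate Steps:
$X{\left(g \right)} = 1$ ($X{\left(g \right)} = \frac{2 g}{2 g} = 2 g \frac{1}{2 g} = 1$)
$L{\left(u \right)} = 6 u$ ($L{\left(u \right)} = u + 5 u = 6 u$)
$- L{\left(Z{\left(X{\left(-1 \right)} \right)} \right)} = - 6 \left(-4\right) = \left(-1\right) \left(-24\right) = 24$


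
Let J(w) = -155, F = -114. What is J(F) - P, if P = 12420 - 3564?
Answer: -9011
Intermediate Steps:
P = 8856
J(F) - P = -155 - 1*8856 = -155 - 8856 = -9011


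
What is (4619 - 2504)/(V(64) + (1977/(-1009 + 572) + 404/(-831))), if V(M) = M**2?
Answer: 768055905/1485630677 ≈ 0.51699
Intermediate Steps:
(4619 - 2504)/(V(64) + (1977/(-1009 + 572) + 404/(-831))) = (4619 - 2504)/(64**2 + (1977/(-1009 + 572) + 404/(-831))) = 2115/(4096 + (1977/(-437) + 404*(-1/831))) = 2115/(4096 + (1977*(-1/437) - 404/831)) = 2115/(4096 + (-1977/437 - 404/831)) = 2115/(4096 - 1819435/363147) = 2115/(1485630677/363147) = 2115*(363147/1485630677) = 768055905/1485630677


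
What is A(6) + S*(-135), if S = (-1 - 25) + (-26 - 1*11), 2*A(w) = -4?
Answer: 8503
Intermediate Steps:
A(w) = -2 (A(w) = (½)*(-4) = -2)
S = -63 (S = -26 + (-26 - 11) = -26 - 37 = -63)
A(6) + S*(-135) = -2 - 63*(-135) = -2 + 8505 = 8503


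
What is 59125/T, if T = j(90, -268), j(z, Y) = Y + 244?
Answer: -59125/24 ≈ -2463.5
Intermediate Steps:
j(z, Y) = 244 + Y
T = -24 (T = 244 - 268 = -24)
59125/T = 59125/(-24) = 59125*(-1/24) = -59125/24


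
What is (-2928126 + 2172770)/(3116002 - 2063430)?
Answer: -188839/263143 ≈ -0.71763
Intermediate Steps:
(-2928126 + 2172770)/(3116002 - 2063430) = -755356/1052572 = -755356*1/1052572 = -188839/263143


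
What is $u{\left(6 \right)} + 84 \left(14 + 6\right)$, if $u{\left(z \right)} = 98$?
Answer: $1778$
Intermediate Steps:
$u{\left(6 \right)} + 84 \left(14 + 6\right) = 98 + 84 \left(14 + 6\right) = 98 + 84 \cdot 20 = 98 + 1680 = 1778$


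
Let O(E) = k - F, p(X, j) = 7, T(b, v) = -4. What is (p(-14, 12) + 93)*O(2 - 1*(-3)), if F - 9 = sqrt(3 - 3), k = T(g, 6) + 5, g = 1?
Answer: -800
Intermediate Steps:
k = 1 (k = -4 + 5 = 1)
F = 9 (F = 9 + sqrt(3 - 3) = 9 + sqrt(0) = 9 + 0 = 9)
O(E) = -8 (O(E) = 1 - 1*9 = 1 - 9 = -8)
(p(-14, 12) + 93)*O(2 - 1*(-3)) = (7 + 93)*(-8) = 100*(-8) = -800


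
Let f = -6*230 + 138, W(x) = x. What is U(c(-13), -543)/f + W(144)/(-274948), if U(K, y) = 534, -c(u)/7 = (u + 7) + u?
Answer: -6125045/14228559 ≈ -0.43048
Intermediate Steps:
c(u) = -49 - 14*u (c(u) = -7*((u + 7) + u) = -7*((7 + u) + u) = -7*(7 + 2*u) = -49 - 14*u)
f = -1242 (f = -1380 + 138 = -1242)
U(c(-13), -543)/f + W(144)/(-274948) = 534/(-1242) + 144/(-274948) = 534*(-1/1242) + 144*(-1/274948) = -89/207 - 36/68737 = -6125045/14228559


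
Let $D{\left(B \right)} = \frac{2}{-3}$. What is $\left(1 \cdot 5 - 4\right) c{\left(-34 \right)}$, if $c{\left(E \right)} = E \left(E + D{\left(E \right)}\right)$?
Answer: $\frac{3536}{3} \approx 1178.7$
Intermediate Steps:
$D{\left(B \right)} = - \frac{2}{3}$ ($D{\left(B \right)} = 2 \left(- \frac{1}{3}\right) = - \frac{2}{3}$)
$c{\left(E \right)} = E \left(- \frac{2}{3} + E\right)$ ($c{\left(E \right)} = E \left(E - \frac{2}{3}\right) = E \left(- \frac{2}{3} + E\right)$)
$\left(1 \cdot 5 - 4\right) c{\left(-34 \right)} = \left(1 \cdot 5 - 4\right) \frac{1}{3} \left(-34\right) \left(-2 + 3 \left(-34\right)\right) = \left(5 - 4\right) \frac{1}{3} \left(-34\right) \left(-2 - 102\right) = 1 \cdot \frac{1}{3} \left(-34\right) \left(-104\right) = 1 \cdot \frac{3536}{3} = \frac{3536}{3}$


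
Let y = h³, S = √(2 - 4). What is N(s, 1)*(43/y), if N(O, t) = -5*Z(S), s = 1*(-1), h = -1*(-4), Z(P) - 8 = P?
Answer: -215/8 - 215*I*√2/64 ≈ -26.875 - 4.7509*I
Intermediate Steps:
S = I*√2 (S = √(-2) = I*√2 ≈ 1.4142*I)
Z(P) = 8 + P
h = 4
s = -1
N(O, t) = -40 - 5*I*√2 (N(O, t) = -5*(8 + I*√2) = -40 - 5*I*√2)
y = 64 (y = 4³ = 64)
N(s, 1)*(43/y) = (-40 - 5*I*√2)*(43/64) = -215/8 - 215*I*√2/64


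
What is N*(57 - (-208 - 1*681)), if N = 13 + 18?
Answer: 29326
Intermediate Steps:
N = 31
N*(57 - (-208 - 1*681)) = 31*(57 - (-208 - 1*681)) = 31*(57 - (-208 - 681)) = 31*(57 - 1*(-889)) = 31*(57 + 889) = 31*946 = 29326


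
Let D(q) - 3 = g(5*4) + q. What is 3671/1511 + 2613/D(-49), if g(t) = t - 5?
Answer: -3834442/46841 ≈ -81.861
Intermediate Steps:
g(t) = -5 + t
D(q) = 18 + q (D(q) = 3 + ((-5 + 5*4) + q) = 3 + ((-5 + 20) + q) = 3 + (15 + q) = 18 + q)
3671/1511 + 2613/D(-49) = 3671/1511 + 2613/(18 - 49) = 3671*(1/1511) + 2613/(-31) = 3671/1511 + 2613*(-1/31) = 3671/1511 - 2613/31 = -3834442/46841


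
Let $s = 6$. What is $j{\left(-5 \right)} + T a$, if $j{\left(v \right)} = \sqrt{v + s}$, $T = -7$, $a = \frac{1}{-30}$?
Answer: $\frac{37}{30} \approx 1.2333$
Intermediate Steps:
$a = - \frac{1}{30} \approx -0.033333$
$j{\left(v \right)} = \sqrt{6 + v}$ ($j{\left(v \right)} = \sqrt{v + 6} = \sqrt{6 + v}$)
$j{\left(-5 \right)} + T a = \sqrt{6 - 5} - - \frac{7}{30} = \sqrt{1} + \frac{7}{30} = 1 + \frac{7}{30} = \frac{37}{30}$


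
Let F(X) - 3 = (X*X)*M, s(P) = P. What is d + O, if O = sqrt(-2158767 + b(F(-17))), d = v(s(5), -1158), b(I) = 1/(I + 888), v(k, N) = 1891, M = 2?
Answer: 1891 + I*sqrt(4658534992618)/1469 ≈ 1891.0 + 1469.3*I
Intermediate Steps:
F(X) = 3 + 2*X**2 (F(X) = 3 + (X*X)*2 = 3 + X**2*2 = 3 + 2*X**2)
b(I) = 1/(888 + I)
d = 1891
O = I*sqrt(4658534992618)/1469 (O = sqrt(-2158767 + 1/(888 + (3 + 2*(-17)**2))) = sqrt(-2158767 + 1/(888 + (3 + 2*289))) = sqrt(-2158767 + 1/(888 + (3 + 578))) = sqrt(-2158767 + 1/(888 + 581)) = sqrt(-2158767 + 1/1469) = sqrt(-3171228722/1469) = I*sqrt(4658534992618)/1469 ≈ 1469.3*I)
d + O = 1891 + I*sqrt(4658534992618)/1469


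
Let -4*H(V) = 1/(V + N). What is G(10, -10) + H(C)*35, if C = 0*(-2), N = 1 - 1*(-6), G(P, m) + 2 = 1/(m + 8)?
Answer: -15/4 ≈ -3.7500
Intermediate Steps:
G(P, m) = -2 + 1/(8 + m) (G(P, m) = -2 + 1/(m + 8) = -2 + 1/(8 + m))
N = 7 (N = 1 + 6 = 7)
C = 0
H(V) = -1/(4*(7 + V)) (H(V) = -1/(4*(V + 7)) = -1/(4*(7 + V)))
G(10, -10) + H(C)*35 = (-15 - 2*(-10))/(8 - 10) - 1/(28 + 4*0)*35 = (-15 + 20)/(-2) - 1/(28 + 0)*35 = -½*5 - 1/28*35 = -5/2 - 1*1/28*35 = -5/2 - 1/28*35 = -5/2 - 5/4 = -15/4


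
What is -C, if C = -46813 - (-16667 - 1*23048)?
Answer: 7098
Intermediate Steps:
C = -7098 (C = -46813 - (-16667 - 23048) = -46813 - 1*(-39715) = -46813 + 39715 = -7098)
-C = -1*(-7098) = 7098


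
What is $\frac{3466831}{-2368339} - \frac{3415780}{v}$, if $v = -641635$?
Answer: $\frac{1173056976147}{303921838853} \approx 3.8597$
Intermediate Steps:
$\frac{3466831}{-2368339} - \frac{3415780}{v} = \frac{3466831}{-2368339} - \frac{3415780}{-641635} = 3466831 \left(- \frac{1}{2368339}\right) - - \frac{683156}{128327} = - \frac{3466831}{2368339} + \frac{683156}{128327} = \frac{1173056976147}{303921838853}$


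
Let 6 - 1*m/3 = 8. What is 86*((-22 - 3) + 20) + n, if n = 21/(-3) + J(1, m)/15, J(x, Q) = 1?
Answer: -6554/15 ≈ -436.93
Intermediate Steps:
m = -6 (m = 18 - 3*8 = 18 - 24 = -6)
n = -104/15 (n = 21/(-3) + 1/15 = 21*(-⅓) + 1*(1/15) = -7 + 1/15 = -104/15 ≈ -6.9333)
86*((-22 - 3) + 20) + n = 86*((-22 - 3) + 20) - 104/15 = 86*(-25 + 20) - 104/15 = 86*(-5) - 104/15 = -430 - 104/15 = -6554/15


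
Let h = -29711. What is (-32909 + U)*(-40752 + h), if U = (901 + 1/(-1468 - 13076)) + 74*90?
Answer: 25976982097919/14544 ≈ 1.7861e+9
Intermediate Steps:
U = 109967183/14544 (U = (901 + 1/(-14544)) + 6660 = (901 - 1/14544) + 6660 = 13104143/14544 + 6660 = 109967183/14544 ≈ 7561.0)
(-32909 + U)*(-40752 + h) = (-32909 + 109967183/14544)*(-40752 - 29711) = -368661313/14544*(-70463) = 25976982097919/14544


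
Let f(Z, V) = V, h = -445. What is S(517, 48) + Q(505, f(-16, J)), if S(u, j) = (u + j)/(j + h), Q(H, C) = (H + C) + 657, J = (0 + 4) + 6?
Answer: 464719/397 ≈ 1170.6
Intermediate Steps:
J = 10 (J = 4 + 6 = 10)
Q(H, C) = 657 + C + H (Q(H, C) = (C + H) + 657 = 657 + C + H)
S(u, j) = (j + u)/(-445 + j) (S(u, j) = (u + j)/(j - 445) = (j + u)/(-445 + j))
S(517, 48) + Q(505, f(-16, J)) = (48 + 517)/(-445 + 48) + (657 + 10 + 505) = 565/(-397) + 1172 = -1/397*565 + 1172 = -565/397 + 1172 = 464719/397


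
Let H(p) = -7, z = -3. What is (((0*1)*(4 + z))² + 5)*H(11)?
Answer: -35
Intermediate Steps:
(((0*1)*(4 + z))² + 5)*H(11) = (((0*1)*(4 - 3))² + 5)*(-7) = ((0*1)² + 5)*(-7) = (0² + 5)*(-7) = (0 + 5)*(-7) = 5*(-7) = -35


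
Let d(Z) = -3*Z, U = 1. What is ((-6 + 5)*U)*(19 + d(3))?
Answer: -10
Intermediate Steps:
((-6 + 5)*U)*(19 + d(3)) = ((-6 + 5)*1)*(19 - 3*3) = (-1*1)*(19 - 9) = -1*10 = -10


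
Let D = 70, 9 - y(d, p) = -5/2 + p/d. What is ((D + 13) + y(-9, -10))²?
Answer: 2825761/324 ≈ 8721.5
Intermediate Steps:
y(d, p) = 23/2 - p/d (y(d, p) = 9 - (-5/2 + p/d) = 9 + (5/2 - p/d) = 23/2 - p/d)
((D + 13) + y(-9, -10))² = ((70 + 13) + (23/2 - 1*(-10)/(-9)))² = (83 + (23/2 - 1*(-10)*(-⅑)))² = (83 + (23/2 - 10/9))² = (83 + 187/18)² = (1681/18)² = 2825761/324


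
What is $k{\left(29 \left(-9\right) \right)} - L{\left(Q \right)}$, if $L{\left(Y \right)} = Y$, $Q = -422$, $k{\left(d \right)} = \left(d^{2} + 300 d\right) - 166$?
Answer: $-9923$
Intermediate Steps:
$k{\left(d \right)} = -166 + d^{2} + 300 d$
$k{\left(29 \left(-9\right) \right)} - L{\left(Q \right)} = \left(-166 + \left(29 \left(-9\right)\right)^{2} + 300 \cdot 29 \left(-9\right)\right) - -422 = \left(-166 + \left(-261\right)^{2} + 300 \left(-261\right)\right) + 422 = \left(-166 + 68121 - 78300\right) + 422 = -10345 + 422 = -9923$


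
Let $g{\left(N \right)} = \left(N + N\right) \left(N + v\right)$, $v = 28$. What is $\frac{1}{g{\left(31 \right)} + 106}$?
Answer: $\frac{1}{3764} \approx 0.00026567$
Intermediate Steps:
$g{\left(N \right)} = 2 N \left(28 + N\right)$ ($g{\left(N \right)} = \left(N + N\right) \left(N + 28\right) = 2 N \left(28 + N\right)$)
$\frac{1}{g{\left(31 \right)} + 106} = \frac{1}{2 \cdot 31 \left(28 + 31\right) + 106} = \frac{1}{2 \cdot 31 \cdot 59 + 106} = \frac{1}{3658 + 106} = \frac{1}{3764}$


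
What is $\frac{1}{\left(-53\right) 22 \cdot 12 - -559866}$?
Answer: $\frac{1}{545874} \approx 1.8319 \cdot 10^{-6}$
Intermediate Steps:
$\frac{1}{\left(-53\right) 22 \cdot 12 - -559866} = \frac{1}{\left(-1166\right) 12 + 559866} = \frac{1}{-13992 + 559866} = \frac{1}{545874}$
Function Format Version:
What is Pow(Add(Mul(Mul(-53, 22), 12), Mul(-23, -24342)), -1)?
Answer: Rational(1, 545874) ≈ 1.8319e-6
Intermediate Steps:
Pow(Add(Mul(Mul(-53, 22), 12), Mul(-23, -24342)), -1) = Pow(Add(Mul(-1166, 12), 559866), -1) = Pow(Add(-13992, 559866), -1) = Pow(545874, -1) = Rational(1, 545874)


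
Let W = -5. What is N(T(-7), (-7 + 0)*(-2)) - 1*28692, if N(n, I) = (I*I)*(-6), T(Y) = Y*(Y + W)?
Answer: -29868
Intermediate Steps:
T(Y) = Y*(-5 + Y) (T(Y) = Y*(Y - 5) = Y*(-5 + Y))
N(n, I) = -6*I² (N(n, I) = I²*(-6) = -6*I²)
N(T(-7), (-7 + 0)*(-2)) - 1*28692 = -6*4*(-7 + 0)² - 1*28692 = -6*(-7*(-2))² - 28692 = -6*14² - 28692 = -6*196 - 28692 = -1176 - 28692 = -29868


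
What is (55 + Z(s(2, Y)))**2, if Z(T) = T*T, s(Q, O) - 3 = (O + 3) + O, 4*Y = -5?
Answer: 72361/16 ≈ 4522.6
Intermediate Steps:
Y = -5/4 (Y = (1/4)*(-5) = -5/4 ≈ -1.2500)
s(Q, O) = 6 + 2*O (s(Q, O) = 3 + ((O + 3) + O) = 3 + ((3 + O) + O) = 3 + (3 + 2*O) = 6 + 2*O)
Z(T) = T**2
(55 + Z(s(2, Y)))**2 = (55 + (6 + 2*(-5/4))**2)**2 = (55 + (6 - 5/2)**2)**2 = (55 + (7/2)**2)**2 = (55 + 49/4)**2 = (269/4)**2 = 72361/16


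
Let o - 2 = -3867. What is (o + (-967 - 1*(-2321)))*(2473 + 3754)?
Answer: -15635997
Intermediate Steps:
o = -3865 (o = 2 - 3867 = -3865)
(o + (-967 - 1*(-2321)))*(2473 + 3754) = (-3865 + (-967 - 1*(-2321)))*(2473 + 3754) = (-3865 + (-967 + 2321))*6227 = (-3865 + 1354)*6227 = -2511*6227 = -15635997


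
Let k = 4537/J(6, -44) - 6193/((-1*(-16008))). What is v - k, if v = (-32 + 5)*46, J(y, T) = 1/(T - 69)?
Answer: 8187121705/16008 ≈ 5.1144e+5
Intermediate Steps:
J(y, T) = 1/(-69 + T)
v = -1242 (v = -27*46 = -1242)
k = -8207003641/16008 (k = 4537/(1/(-69 - 44)) - 6193/((-1*(-16008))) = 4537/(1/(-113)) - 6193/16008 = 4537/(-1/113) - 6193*1/16008 = 4537*(-113) - 6193/16008 = -512681 - 6193/16008 = -8207003641/16008 ≈ -5.1268e+5)
v - k = -1242 - 1*(-8207003641/16008) = -1242 + 8207003641/16008 = 8187121705/16008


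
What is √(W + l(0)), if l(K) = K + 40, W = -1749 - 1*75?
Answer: 2*I*√446 ≈ 42.237*I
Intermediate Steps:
W = -1824 (W = -1749 - 75 = -1824)
l(K) = 40 + K
√(W + l(0)) = √(-1824 + (40 + 0)) = √(-1824 + 40) = √(-1784) = 2*I*√446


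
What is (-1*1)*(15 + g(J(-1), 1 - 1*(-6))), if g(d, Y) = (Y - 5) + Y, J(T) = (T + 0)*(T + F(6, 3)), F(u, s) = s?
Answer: -24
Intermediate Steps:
J(T) = T*(3 + T) (J(T) = (T + 0)*(T + 3) = T*(3 + T))
g(d, Y) = -5 + 2*Y (g(d, Y) = (-5 + Y) + Y = -5 + 2*Y)
(-1*1)*(15 + g(J(-1), 1 - 1*(-6))) = (-1*1)*(15 + (-5 + 2*(1 - 1*(-6)))) = -(15 + (-5 + 2*(1 + 6))) = -(15 + (-5 + 2*7)) = -(15 + (-5 + 14)) = -(15 + 9) = -1*24 = -24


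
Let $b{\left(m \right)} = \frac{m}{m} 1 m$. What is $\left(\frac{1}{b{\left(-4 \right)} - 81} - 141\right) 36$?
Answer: $- \frac{431496}{85} \approx -5076.4$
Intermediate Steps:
$b{\left(m \right)} = m$ ($b{\left(m \right)} = 1 \cdot 1 m = 1 m = m$)
$\left(\frac{1}{b{\left(-4 \right)} - 81} - 141\right) 36 = \left(\frac{1}{-4 - 81} - 141\right) 36 = \left(\frac{1}{-85} - 141\right) 36 = \left(- \frac{1}{85} - 141\right) 36 = \left(- \frac{11986}{85}\right) 36 = - \frac{431496}{85}$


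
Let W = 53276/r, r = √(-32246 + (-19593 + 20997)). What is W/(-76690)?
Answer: 13319*I*√30842/591318245 ≈ 0.0039557*I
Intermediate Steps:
r = I*√30842 (r = √(-32246 + 1404) = √(-30842) = I*√30842 ≈ 175.62*I)
W = -26638*I*√30842/15421 (W = 53276/((I*√30842)) = 53276*(-I*√30842/30842) = -26638*I*√30842/15421 ≈ -303.36*I)
W/(-76690) = -26638*I*√30842/15421/(-76690) = -26638*I*√30842/15421*(-1/76690) = 13319*I*√30842/591318245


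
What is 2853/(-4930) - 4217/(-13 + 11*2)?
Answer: -20815487/44370 ≈ -469.13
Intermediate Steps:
2853/(-4930) - 4217/(-13 + 11*2) = 2853*(-1/4930) - 4217/(-13 + 22) = -2853/4930 - 4217/9 = -20815487/44370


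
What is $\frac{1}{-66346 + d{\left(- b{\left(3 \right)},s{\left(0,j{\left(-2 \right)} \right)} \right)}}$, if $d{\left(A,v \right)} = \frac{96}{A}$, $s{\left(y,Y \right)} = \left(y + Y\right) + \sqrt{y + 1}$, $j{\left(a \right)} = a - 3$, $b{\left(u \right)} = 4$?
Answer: $- \frac{1}{66370} \approx -1.5067 \cdot 10^{-5}$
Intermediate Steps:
$j{\left(a \right)} = -3 + a$
$s{\left(y,Y \right)} = Y + y + \sqrt{1 + y}$ ($s{\left(y,Y \right)} = \left(Y + y\right) + \sqrt{1 + y} = Y + y + \sqrt{1 + y}$)
$\frac{1}{-66346 + d{\left(- b{\left(3 \right)},s{\left(0,j{\left(-2 \right)} \right)} \right)}} = \frac{1}{-66346 + \frac{96}{\left(-1\right) 4}} = \frac{1}{-66346 + \frac{96}{-4}} = \frac{1}{-66346 + 96 \left(- \frac{1}{4}\right)} = \frac{1}{-66346 - 24} = \frac{1}{-66370} = - \frac{1}{66370}$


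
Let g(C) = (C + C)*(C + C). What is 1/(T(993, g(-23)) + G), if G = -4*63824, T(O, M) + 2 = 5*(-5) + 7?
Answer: -1/255316 ≈ -3.9167e-6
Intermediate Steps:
g(C) = 4*C**2 (g(C) = (2*C)*(2*C) = 4*C**2)
T(O, M) = -20 (T(O, M) = -2 + (5*(-5) + 7) = -2 + (-25 + 7) = -2 - 18 = -20)
G = -255296
1/(T(993, g(-23)) + G) = 1/(-20 - 255296) = 1/(-255316) = -1/255316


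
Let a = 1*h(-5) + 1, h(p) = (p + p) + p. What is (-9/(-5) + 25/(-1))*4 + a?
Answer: -534/5 ≈ -106.80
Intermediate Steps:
h(p) = 3*p (h(p) = 2*p + p = 3*p)
a = -14 (a = 1*(3*(-5)) + 1 = 1*(-15) + 1 = -15 + 1 = -14)
(-9/(-5) + 25/(-1))*4 + a = (-9/(-5) + 25/(-1))*4 - 14 = (-9*(-⅕) + 25*(-1))*4 - 14 = (9/5 - 25)*4 - 14 = -116/5*4 - 14 = -464/5 - 14 = -534/5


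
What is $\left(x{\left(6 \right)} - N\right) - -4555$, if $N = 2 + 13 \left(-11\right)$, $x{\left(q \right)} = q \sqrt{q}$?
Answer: $4696 + 6 \sqrt{6} \approx 4710.7$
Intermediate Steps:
$x{\left(q \right)} = q^{\frac{3}{2}}$
$N = -141$ ($N = 2 - 143 = -141$)
$\left(x{\left(6 \right)} - N\right) - -4555 = \left(6^{\frac{3}{2}} - -141\right) - -4555 = \left(6 \sqrt{6} + 141\right) + 4555 = \left(141 + 6 \sqrt{6}\right) + 4555 = 4696 + 6 \sqrt{6}$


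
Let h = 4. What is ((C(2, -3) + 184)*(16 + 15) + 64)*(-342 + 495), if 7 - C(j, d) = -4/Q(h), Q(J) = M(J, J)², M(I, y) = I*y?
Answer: 58609863/64 ≈ 9.1578e+5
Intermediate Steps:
Q(J) = J⁴ (Q(J) = (J*J)² = (J²)² = J⁴)
C(j, d) = 449/64 (C(j, d) = 7 - (-4)/(4⁴) = 7 - (-4)/256 = 7 - 1*(-1/64) = 7 + 1/64 = 449/64)
((C(2, -3) + 184)*(16 + 15) + 64)*(-342 + 495) = ((449/64 + 184)*(16 + 15) + 64)*(-342 + 495) = ((12225/64)*31 + 64)*153 = (378975/64 + 64)*153 = (383071/64)*153 = 58609863/64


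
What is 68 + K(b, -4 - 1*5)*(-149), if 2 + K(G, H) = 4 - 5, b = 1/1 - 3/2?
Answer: 515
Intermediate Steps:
b = -½ (b = 1*1 - 3*½ = 1 - 3/2 = -½ ≈ -0.50000)
K(G, H) = -3 (K(G, H) = -2 + (4 - 5) = -2 - 1 = -3)
68 + K(b, -4 - 1*5)*(-149) = 68 - 3*(-149) = 68 + 447 = 515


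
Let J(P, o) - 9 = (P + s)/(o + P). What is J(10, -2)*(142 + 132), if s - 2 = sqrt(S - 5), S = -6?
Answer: 2877 + 137*I*sqrt(11)/4 ≈ 2877.0 + 113.59*I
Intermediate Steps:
s = 2 + I*sqrt(11) (s = 2 + sqrt(-6 - 5) = 2 + sqrt(-11) = 2 + I*sqrt(11) ≈ 2.0 + 3.3166*I)
J(P, o) = 9 + (2 + P + I*sqrt(11))/(P + o) (J(P, o) = 9 + (P + (2 + I*sqrt(11)))/(o + P) = 9 + (2 + P + I*sqrt(11))/(P + o))
J(10, -2)*(142 + 132) = ((2 + 9*(-2) + 10*10 + I*sqrt(11))/(10 - 2))*(142 + 132) = ((2 - 18 + 100 + I*sqrt(11))/8)*274 = ((84 + I*sqrt(11))/8)*274 = (21/2 + I*sqrt(11)/8)*274 = 2877 + 137*I*sqrt(11)/4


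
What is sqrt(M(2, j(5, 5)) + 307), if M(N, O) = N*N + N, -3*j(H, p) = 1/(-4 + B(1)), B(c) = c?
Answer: sqrt(313) ≈ 17.692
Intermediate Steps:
j(H, p) = 1/9 (j(H, p) = -1/(3*(-4 + 1)) = -1/3/(-3) = -1/3*(-1/3) = 1/9)
M(N, O) = N + N**2 (M(N, O) = N**2 + N = N + N**2)
sqrt(M(2, j(5, 5)) + 307) = sqrt(2*(1 + 2) + 307) = sqrt(2*3 + 307) = sqrt(6 + 307) = sqrt(313)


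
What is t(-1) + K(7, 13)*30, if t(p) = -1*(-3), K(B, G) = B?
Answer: 213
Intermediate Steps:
t(p) = 3
t(-1) + K(7, 13)*30 = 3 + 7*30 = 3 + 210 = 213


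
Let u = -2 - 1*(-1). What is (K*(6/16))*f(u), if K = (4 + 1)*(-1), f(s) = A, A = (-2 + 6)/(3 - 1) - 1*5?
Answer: 45/8 ≈ 5.6250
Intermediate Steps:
u = -1 (u = -2 + 1 = -1)
A = -3 (A = 4/2 - 5 = 4*(1/2) - 5 = 2 - 5 = -3)
f(s) = -3
K = -5 (K = 5*(-1) = -5)
(K*(6/16))*f(u) = -30/16*(-3) = -5*3/8*(-3) = -15/8*(-3) = 45/8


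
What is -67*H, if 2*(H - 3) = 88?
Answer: -3149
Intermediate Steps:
H = 47 (H = 3 + (½)*88 = 3 + 44 = 47)
-67*H = -67*47 = -3149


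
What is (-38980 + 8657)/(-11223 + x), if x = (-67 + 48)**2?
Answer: 30323/10862 ≈ 2.7917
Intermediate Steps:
x = 361 (x = (-19)**2 = 361)
(-38980 + 8657)/(-11223 + x) = (-38980 + 8657)/(-11223 + 361) = -30323/(-10862) = -30323*(-1/10862) = 30323/10862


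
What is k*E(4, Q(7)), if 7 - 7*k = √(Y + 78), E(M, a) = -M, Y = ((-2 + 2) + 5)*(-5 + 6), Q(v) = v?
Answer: -4 + 4*√83/7 ≈ 1.2060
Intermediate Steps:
Y = 5 (Y = (0 + 5)*1 = 5*1 = 5)
k = 1 - √83/7 (k = 1 - √(5 + 78)/7 = 1 - √83/7 ≈ -0.30149)
k*E(4, Q(7)) = (1 - √83/7)*(-1*4) = (1 - √83/7)*(-4) = -4 + 4*√83/7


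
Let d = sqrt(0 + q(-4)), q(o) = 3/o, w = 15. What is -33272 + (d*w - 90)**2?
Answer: -101363/4 - 1350*I*sqrt(3) ≈ -25341.0 - 2338.3*I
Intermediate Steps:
d = I*sqrt(3)/2 (d = sqrt(0 + 3/(-4)) = sqrt(0 + 3*(-1/4)) = sqrt(0 - 3/4) = sqrt(-3/4) = I*sqrt(3)/2 ≈ 0.86602*I)
-33272 + (d*w - 90)**2 = -33272 + ((I*sqrt(3)/2)*15 - 90)**2 = -33272 + (15*I*sqrt(3)/2 - 90)**2 = -33272 + (-90 + 15*I*sqrt(3)/2)**2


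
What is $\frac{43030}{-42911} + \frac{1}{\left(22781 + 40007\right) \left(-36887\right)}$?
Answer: $- \frac{9060009361781}{9034953789356} \approx -1.0028$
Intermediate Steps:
$\frac{43030}{-42911} + \frac{1}{\left(22781 + 40007\right) \left(-36887\right)} = 43030 \left(- \frac{1}{42911}\right) + \frac{1}{62788} \left(- \frac{1}{36887}\right) = - \frac{43030}{42911} + \frac{1}{62788} \left(- \frac{1}{36887}\right) = - \frac{43030}{42911} - \frac{1}{2316060956} = - \frac{9060009361781}{9034953789356}$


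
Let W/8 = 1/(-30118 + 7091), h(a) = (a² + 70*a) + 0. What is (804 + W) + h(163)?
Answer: 893056133/23027 ≈ 38783.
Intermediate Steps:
h(a) = a² + 70*a
W = -8/23027 (W = 8/(-30118 + 7091) = 8/(-23027) = 8*(-1/23027) = -8/23027 ≈ -0.00034742)
(804 + W) + h(163) = (804 - 8/23027) + 163*(70 + 163) = 18513700/23027 + 163*233 = 18513700/23027 + 37979 = 893056133/23027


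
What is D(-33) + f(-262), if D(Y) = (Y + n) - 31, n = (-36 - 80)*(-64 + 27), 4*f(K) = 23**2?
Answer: 17441/4 ≈ 4360.3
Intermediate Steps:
f(K) = 529/4 (f(K) = (1/4)*23**2 = (1/4)*529 = 529/4)
n = 4292 (n = -116*(-37) = 4292)
D(Y) = 4261 + Y (D(Y) = (Y + 4292) - 31 = (4292 + Y) - 31 = 4261 + Y)
D(-33) + f(-262) = (4261 - 33) + 529/4 = 4228 + 529/4 = 17441/4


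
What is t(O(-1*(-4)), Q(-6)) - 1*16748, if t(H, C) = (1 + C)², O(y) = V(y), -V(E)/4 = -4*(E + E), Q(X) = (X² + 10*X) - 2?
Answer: -16123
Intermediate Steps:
Q(X) = -2 + X² + 10*X
V(E) = 32*E (V(E) = -(-16)*(E + E) = -(-16)*2*E = -(-32)*E = 32*E)
O(y) = 32*y
t(O(-1*(-4)), Q(-6)) - 1*16748 = (1 + (-2 + (-6)² + 10*(-6)))² - 1*16748 = (1 + (-2 + 36 - 60))² - 16748 = (1 - 26)² - 16748 = (-25)² - 16748 = 625 - 16748 = -16123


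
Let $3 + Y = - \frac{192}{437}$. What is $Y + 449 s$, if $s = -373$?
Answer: $- \frac{73188952}{437} \approx -1.6748 \cdot 10^{5}$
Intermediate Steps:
$Y = - \frac{1503}{437}$ ($Y = -3 - \frac{192}{437} = - \frac{1503}{437} \approx -3.4394$)
$Y + 449 s = - \frac{1503}{437} + 449 \left(-373\right) = - \frac{1503}{437} - 167477 = - \frac{73188952}{437}$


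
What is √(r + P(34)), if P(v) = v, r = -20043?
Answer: I*√20009 ≈ 141.45*I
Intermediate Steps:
√(r + P(34)) = √(-20043 + 34) = √(-20009) = I*√20009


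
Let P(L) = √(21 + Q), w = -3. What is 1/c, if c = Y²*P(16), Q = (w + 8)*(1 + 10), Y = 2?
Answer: √19/152 ≈ 0.028677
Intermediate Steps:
Q = 55 (Q = (-3 + 8)*(1 + 10) = 5*11 = 55)
P(L) = 2*√19 (P(L) = √(21 + 55) = √76 = 2*√19)
c = 8*√19 (c = 2²*(2*√19) = 4*(2*√19) = 8*√19 ≈ 34.871)
1/c = 1/(8*√19) = √19/152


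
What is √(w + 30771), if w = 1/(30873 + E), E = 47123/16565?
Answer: √125771492249110466341/63932296 ≈ 175.42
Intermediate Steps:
E = 47123/16565 (E = 47123*(1/16565) = 47123/16565 ≈ 2.8447)
w = 16565/511458368 (w = 1/(30873 + 47123/16565) = 1/(511458368/16565) = 16565/511458368 ≈ 3.2388e-5)
√(w + 30771) = √(16565/511458368 + 30771) = √(15738085458293/511458368) = √125771492249110466341/63932296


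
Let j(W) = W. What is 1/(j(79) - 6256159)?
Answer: -1/6256080 ≈ -1.5984e-7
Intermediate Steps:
1/(j(79) - 6256159) = 1/(79 - 6256159) = 1/(-6256080) = -1/6256080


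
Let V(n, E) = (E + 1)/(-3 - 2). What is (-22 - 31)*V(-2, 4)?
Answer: 53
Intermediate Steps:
V(n, E) = -⅕ - E/5 (V(n, E) = (1 + E)/(-5) = (1 + E)*(-⅕) = -⅕ - E/5)
(-22 - 31)*V(-2, 4) = (-22 - 31)*(-⅕ - ⅕*4) = -53*(-⅕ - ⅘) = -53*(-1) = 53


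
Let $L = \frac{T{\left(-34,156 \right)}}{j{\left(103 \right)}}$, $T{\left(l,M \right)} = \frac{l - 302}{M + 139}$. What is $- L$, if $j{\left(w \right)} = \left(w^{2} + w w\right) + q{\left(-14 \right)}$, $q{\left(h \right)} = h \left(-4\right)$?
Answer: $\frac{168}{3137915} \approx 5.3539 \cdot 10^{-5}$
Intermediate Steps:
$q{\left(h \right)} = - 4 h$
$j{\left(w \right)} = 56 + 2 w^{2}$ ($j{\left(w \right)} = \left(w^{2} + w w\right) - -56 = \left(w^{2} + w^{2}\right) + 56 = 2 w^{2} + 56 = 56 + 2 w^{2}$)
$T{\left(l,M \right)} = \frac{-302 + l}{139 + M}$
$L = - \frac{168}{3137915}$ ($L = \frac{\frac{1}{139 + 156} \left(-302 - 34\right)}{56 + 2 \cdot 103^{2}} = \frac{\frac{1}{295} \left(-336\right)}{56 + 2 \cdot 10609} = \frac{\frac{1}{295} \left(-336\right)}{56 + 21218} = - \frac{336}{295 \cdot 21274} = \left(- \frac{336}{295}\right) \frac{1}{21274} = - \frac{168}{3137915} \approx -5.3539 \cdot 10^{-5}$)
$- L = \left(-1\right) \left(- \frac{168}{3137915}\right) = \frac{168}{3137915}$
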